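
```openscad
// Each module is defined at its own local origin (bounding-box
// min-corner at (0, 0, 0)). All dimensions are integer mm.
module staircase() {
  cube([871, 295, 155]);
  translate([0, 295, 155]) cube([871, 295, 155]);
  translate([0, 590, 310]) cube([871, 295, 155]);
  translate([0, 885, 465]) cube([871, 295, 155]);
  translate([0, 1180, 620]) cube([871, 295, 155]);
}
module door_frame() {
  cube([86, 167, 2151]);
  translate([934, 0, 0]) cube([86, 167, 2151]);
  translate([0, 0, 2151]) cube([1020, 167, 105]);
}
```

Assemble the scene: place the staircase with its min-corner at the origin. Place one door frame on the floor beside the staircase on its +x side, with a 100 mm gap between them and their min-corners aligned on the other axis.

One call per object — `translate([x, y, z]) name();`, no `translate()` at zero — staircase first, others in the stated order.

staircase();
translate([971, 0, 0]) door_frame();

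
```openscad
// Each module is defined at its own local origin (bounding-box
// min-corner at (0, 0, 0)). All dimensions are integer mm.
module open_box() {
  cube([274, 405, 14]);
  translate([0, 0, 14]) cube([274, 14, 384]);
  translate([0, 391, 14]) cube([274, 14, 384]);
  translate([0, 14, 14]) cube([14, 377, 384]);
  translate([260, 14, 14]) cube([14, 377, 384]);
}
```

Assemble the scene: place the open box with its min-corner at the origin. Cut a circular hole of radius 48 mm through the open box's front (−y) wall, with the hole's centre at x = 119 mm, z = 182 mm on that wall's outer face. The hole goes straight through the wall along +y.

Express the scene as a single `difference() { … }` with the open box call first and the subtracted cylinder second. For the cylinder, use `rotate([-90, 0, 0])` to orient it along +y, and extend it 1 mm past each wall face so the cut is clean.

difference() {
  open_box();
  translate([119, -1, 182]) rotate([-90, 0, 0]) cylinder(h = 16, r = 48);
}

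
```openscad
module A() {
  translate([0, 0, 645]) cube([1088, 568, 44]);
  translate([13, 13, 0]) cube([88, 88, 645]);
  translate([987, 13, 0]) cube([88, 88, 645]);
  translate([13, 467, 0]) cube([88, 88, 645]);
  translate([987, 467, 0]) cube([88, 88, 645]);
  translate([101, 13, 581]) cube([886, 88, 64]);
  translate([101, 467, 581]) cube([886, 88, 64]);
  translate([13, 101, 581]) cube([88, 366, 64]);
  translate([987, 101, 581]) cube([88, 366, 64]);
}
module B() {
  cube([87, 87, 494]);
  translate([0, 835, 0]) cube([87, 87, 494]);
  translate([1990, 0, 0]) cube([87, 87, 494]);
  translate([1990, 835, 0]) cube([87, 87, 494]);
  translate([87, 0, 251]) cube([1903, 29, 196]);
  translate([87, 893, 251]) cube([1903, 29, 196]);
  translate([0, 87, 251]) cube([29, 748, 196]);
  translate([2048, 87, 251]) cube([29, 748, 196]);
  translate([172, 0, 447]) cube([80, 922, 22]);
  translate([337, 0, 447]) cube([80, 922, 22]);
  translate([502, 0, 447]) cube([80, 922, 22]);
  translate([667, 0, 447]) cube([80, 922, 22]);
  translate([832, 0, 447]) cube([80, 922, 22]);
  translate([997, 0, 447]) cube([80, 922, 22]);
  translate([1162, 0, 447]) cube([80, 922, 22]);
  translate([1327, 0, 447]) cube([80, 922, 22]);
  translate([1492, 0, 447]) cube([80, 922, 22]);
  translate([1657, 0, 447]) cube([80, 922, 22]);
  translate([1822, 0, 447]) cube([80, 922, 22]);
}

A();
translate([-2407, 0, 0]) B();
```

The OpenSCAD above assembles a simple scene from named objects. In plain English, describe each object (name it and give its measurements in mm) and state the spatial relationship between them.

A is a table with a 1088×568 mm rectangular top, 44 mm thick, top surface at z = 689 mm, supported by four 88×88 mm square legs, each inset 13 mm from the nearest pair of top edges, running from the floor. Four apron rails, 88 mm thick and 64 mm tall, run between adjacent legs with their top edges flush with the underside of the top and their outer faces flush with the legs' outer faces.

B is a bed frame 2077 mm long (x) by 922 mm wide (y). Four 87×87 mm corner posts, 494 mm tall, at the corners of the footprint. Four rails of 29 mm thickness and 196 mm height run between adjacent posts with their undersides at z = 251 mm, their outer faces flush with the outside of the frame (the two x-running rails run between the posts' inner faces; the two y-running rails run between the posts' inner faces). 11 slats, each 80 mm wide (x) and 22 mm thick, lie across the top of the two x-running rails, running the full 922 mm width of the frame in y; the slats are evenly spaced along x between the inner faces of the end posts with equal gaps (rounded down to the nearest mm) at the −x end and between each pair — any rounding remainder accumulates at the +x end.

The bed frame is on the floor beside the table on its −x side.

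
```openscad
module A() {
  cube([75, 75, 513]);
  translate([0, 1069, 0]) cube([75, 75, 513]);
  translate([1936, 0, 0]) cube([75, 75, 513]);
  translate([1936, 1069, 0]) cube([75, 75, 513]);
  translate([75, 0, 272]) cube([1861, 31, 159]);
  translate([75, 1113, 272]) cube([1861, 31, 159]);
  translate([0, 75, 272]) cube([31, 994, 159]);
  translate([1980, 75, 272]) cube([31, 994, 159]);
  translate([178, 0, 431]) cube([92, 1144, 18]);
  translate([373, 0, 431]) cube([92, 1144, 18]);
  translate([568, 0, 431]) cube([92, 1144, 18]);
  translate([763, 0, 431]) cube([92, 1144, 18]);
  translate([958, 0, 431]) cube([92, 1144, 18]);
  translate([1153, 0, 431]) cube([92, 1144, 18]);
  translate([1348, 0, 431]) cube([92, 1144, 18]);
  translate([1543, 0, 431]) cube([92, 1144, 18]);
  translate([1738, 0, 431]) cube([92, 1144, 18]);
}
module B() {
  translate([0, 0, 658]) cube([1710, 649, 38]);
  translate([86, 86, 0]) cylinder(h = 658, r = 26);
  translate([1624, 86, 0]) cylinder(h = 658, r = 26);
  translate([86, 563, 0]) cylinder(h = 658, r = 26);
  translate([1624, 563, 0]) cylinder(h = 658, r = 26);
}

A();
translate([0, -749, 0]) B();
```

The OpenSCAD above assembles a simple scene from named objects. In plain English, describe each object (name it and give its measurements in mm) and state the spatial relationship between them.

A is a bed frame 2011 mm long (x) by 1144 mm wide (y). Four 75×75 mm corner posts, 513 mm tall, at the corners of the footprint. Four rails of 31 mm thickness and 159 mm height run between adjacent posts with their undersides at z = 272 mm, their outer faces flush with the outside of the frame (the two x-running rails run between the posts' inner faces; the two y-running rails run between the posts' inner faces). 9 slats, each 92 mm wide (x) and 18 mm thick, lie across the top of the two x-running rails, running the full 1144 mm width of the frame in y; the slats are evenly spaced along x between the inner faces of the end posts with equal gaps (rounded down to the nearest mm) at the −x end and between each pair — any rounding remainder accumulates at the +x end.

B is a table: top 1710 mm (x) × 649 mm (y), 38 mm thick, upper face at z = 696 mm, on four round legs of 52 mm diameter, each leg's bounding box inset 60 mm from the nearest pair of top edges, running from z = 0 to the bottom of the top.

The table is on the floor beside the bed frame on its −y side.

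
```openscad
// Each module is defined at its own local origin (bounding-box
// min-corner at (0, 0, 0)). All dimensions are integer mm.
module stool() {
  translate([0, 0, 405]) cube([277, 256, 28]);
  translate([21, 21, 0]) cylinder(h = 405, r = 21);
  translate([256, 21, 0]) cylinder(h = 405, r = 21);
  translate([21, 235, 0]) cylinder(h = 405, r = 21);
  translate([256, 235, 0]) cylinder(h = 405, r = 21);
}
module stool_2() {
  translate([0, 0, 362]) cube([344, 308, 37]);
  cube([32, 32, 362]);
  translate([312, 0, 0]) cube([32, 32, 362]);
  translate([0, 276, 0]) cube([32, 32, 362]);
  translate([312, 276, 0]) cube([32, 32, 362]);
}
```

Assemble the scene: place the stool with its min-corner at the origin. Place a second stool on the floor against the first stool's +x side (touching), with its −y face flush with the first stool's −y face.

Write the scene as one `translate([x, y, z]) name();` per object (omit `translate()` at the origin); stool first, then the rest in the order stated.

stool();
translate([277, 0, 0]) stool_2();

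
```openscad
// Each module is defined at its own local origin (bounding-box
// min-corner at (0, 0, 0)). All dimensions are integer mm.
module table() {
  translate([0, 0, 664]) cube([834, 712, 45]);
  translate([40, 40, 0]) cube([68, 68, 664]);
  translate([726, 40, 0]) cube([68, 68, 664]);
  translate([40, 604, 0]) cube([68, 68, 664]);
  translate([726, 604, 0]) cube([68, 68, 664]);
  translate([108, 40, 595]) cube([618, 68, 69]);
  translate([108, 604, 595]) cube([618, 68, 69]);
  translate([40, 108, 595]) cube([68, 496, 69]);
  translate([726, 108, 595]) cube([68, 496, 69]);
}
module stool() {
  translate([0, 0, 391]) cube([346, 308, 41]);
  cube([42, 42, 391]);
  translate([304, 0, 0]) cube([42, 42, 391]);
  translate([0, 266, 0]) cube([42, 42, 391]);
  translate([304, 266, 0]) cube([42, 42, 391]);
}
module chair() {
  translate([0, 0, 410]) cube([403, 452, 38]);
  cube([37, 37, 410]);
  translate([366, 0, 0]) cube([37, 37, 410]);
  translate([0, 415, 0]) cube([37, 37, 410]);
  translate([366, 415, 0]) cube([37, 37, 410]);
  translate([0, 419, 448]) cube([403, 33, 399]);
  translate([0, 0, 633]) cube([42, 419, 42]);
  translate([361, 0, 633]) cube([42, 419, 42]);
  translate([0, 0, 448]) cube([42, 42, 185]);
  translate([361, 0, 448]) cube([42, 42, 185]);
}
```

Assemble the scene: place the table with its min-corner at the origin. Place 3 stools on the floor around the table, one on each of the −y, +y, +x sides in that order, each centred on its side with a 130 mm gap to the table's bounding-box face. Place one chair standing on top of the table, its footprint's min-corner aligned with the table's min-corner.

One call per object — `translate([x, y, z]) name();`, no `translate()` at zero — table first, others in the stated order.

table();
translate([244, -438, 0]) stool();
translate([244, 842, 0]) stool();
translate([964, 202, 0]) stool();
translate([0, 0, 709]) chair();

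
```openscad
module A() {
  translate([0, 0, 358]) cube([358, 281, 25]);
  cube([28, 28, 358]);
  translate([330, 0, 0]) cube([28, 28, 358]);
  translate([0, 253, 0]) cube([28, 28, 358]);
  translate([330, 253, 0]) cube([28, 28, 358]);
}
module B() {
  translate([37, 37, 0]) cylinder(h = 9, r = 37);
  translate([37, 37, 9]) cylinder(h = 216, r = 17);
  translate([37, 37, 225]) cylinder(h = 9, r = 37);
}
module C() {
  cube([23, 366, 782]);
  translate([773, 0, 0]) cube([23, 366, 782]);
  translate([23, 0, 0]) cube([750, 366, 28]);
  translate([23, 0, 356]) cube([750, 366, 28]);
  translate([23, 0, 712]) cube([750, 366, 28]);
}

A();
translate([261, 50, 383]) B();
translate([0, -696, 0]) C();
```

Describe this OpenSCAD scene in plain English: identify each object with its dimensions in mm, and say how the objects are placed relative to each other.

A is a four-legged stool. The seat is 358×281 mm, 25 mm thick, top at z = 383 mm. It stands on four square legs, each 28×28 mm in cross-section, from z = 0 to the seat underside, each flush with a corner of the seat.

B is a spool: two coaxial disc flanges of radius 37 mm and thickness 9 mm, joined by a core cylinder of radius 17 mm and height 216 mm. The lower flange rests on z = 0 and the three cylinders share a vertical axis.

C is an open bookshelf. Two side panels, each 23 mm thick, 366 mm deep and 782 mm tall, stand 796 mm apart (outside-to-outside). Between them sit 3 shelves, each 28 mm thick and 366 mm deep, spanning the full gap between the sides. The bottom shelf rests on the floor (its underside at z = 0) and the clear gap between one shelf's top and the next shelf's underside is 328 mm.

The spool is on top of the stool. The bookshelf is on the floor beside the stool on its −y side.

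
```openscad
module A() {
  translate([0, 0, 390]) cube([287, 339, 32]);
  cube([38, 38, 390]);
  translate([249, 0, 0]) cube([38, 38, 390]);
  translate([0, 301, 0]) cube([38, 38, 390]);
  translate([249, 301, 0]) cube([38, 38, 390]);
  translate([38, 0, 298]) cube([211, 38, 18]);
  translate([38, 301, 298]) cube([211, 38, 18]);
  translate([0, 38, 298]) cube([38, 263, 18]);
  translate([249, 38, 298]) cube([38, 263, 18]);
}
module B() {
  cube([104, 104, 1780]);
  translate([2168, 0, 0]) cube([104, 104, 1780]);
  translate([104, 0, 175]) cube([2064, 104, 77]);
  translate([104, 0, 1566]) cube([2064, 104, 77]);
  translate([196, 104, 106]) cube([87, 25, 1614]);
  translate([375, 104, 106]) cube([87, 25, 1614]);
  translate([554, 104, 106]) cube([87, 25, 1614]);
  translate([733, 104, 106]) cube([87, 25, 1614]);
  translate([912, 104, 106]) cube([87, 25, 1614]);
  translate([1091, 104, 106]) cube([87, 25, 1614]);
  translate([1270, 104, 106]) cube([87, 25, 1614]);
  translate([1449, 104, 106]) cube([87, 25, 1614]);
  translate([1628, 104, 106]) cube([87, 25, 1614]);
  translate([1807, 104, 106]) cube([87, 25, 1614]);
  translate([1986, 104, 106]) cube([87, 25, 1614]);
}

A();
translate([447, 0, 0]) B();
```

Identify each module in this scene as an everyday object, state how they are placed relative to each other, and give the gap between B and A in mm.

The fence section's nearest face is 160 mm from the stool's +x face.

A is a stool. B is a fence section. The fence section is on the floor beside the stool on its +x side. The gap between the fence section and the stool is 160 mm.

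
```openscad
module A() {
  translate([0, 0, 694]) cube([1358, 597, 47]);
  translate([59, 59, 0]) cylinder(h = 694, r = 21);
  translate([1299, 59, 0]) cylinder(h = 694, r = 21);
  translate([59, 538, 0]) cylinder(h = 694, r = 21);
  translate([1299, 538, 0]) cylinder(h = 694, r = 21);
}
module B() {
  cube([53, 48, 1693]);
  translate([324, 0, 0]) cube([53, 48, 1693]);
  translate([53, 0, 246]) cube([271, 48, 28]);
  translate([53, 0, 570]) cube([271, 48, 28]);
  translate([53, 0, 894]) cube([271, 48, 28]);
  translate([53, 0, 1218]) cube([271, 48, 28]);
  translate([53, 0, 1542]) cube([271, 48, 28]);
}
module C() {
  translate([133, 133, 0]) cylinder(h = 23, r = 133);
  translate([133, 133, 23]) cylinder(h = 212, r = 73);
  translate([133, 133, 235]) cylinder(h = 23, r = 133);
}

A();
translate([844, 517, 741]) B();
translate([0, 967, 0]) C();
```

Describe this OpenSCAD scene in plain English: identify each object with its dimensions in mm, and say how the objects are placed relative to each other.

A is a rectangular dining table. The top is 1358×597×47 mm with its upper surface at z = 741 mm. It stands on four round legs of 42 mm diameter, each leg's bounding box inset 38 mm from the nearest pair of top edges, running from the floor to the underside of the top.

B is a straight ladder. Two 53×48 mm vertical rails, 1693 mm tall, stand 377 mm apart (outside-to-outside) with their front faces coplanar on the −y side. 5 rungs, each 48 mm deep and 28 mm tall, span between the inner faces of the rails, front faces flush with the rails. The lowest rung's underside is at z = 246 mm and rungs are spaced 324 mm apart (underside to underside).

C is a spool: two coaxial disc flanges of radius 133 mm and thickness 23 mm, joined by a core cylinder of radius 73 mm and height 212 mm. The lower flange rests on z = 0 and the three cylinders share a vertical axis.

The ladder is on top of the table. The spool is on the floor beside the table on its +y side.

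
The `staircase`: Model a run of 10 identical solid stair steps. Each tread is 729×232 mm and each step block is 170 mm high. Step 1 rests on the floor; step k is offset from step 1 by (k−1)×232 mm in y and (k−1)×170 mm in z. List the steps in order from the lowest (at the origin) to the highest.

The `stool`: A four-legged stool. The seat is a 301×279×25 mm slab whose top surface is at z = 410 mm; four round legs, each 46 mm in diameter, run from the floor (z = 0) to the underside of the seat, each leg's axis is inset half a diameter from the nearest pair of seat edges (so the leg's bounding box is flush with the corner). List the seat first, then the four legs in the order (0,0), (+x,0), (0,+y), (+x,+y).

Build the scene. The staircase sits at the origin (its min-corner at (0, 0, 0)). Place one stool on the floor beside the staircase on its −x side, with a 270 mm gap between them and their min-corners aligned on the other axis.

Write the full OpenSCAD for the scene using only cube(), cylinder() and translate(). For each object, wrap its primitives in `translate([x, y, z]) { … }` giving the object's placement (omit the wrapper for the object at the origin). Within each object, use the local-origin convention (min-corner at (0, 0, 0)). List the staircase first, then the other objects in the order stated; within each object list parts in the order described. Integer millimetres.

cube([729, 232, 170]);
translate([0, 232, 170]) cube([729, 232, 170]);
translate([0, 464, 340]) cube([729, 232, 170]);
translate([0, 696, 510]) cube([729, 232, 170]);
translate([0, 928, 680]) cube([729, 232, 170]);
translate([0, 1160, 850]) cube([729, 232, 170]);
translate([0, 1392, 1020]) cube([729, 232, 170]);
translate([0, 1624, 1190]) cube([729, 232, 170]);
translate([0, 1856, 1360]) cube([729, 232, 170]);
translate([0, 2088, 1530]) cube([729, 232, 170]);
translate([-571, 0, 0]) {
  translate([0, 0, 385]) cube([301, 279, 25]);
  translate([23, 23, 0]) cylinder(h = 385, r = 23);
  translate([278, 23, 0]) cylinder(h = 385, r = 23);
  translate([23, 256, 0]) cylinder(h = 385, r = 23);
  translate([278, 256, 0]) cylinder(h = 385, r = 23);
}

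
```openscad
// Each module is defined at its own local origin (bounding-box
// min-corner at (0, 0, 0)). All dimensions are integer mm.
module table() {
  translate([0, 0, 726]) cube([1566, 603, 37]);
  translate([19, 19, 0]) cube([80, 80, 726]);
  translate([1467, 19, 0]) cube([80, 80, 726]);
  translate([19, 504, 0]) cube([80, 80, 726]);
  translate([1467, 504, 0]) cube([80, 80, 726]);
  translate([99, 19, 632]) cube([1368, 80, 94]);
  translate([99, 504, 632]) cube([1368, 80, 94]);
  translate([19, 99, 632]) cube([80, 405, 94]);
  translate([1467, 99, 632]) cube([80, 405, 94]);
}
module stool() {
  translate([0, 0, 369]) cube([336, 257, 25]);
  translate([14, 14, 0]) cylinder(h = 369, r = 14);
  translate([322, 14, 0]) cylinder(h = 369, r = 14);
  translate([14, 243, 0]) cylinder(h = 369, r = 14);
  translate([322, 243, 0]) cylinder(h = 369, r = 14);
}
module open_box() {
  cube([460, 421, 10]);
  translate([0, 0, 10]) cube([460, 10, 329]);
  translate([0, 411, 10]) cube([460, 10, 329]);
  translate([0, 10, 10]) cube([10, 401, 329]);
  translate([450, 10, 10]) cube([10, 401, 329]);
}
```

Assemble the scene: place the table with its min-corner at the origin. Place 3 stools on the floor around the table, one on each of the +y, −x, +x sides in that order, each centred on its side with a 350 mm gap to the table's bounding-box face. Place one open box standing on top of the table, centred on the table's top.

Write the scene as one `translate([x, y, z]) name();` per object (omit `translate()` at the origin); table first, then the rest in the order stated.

table();
translate([615, 953, 0]) stool();
translate([-686, 173, 0]) stool();
translate([1916, 173, 0]) stool();
translate([553, 91, 763]) open_box();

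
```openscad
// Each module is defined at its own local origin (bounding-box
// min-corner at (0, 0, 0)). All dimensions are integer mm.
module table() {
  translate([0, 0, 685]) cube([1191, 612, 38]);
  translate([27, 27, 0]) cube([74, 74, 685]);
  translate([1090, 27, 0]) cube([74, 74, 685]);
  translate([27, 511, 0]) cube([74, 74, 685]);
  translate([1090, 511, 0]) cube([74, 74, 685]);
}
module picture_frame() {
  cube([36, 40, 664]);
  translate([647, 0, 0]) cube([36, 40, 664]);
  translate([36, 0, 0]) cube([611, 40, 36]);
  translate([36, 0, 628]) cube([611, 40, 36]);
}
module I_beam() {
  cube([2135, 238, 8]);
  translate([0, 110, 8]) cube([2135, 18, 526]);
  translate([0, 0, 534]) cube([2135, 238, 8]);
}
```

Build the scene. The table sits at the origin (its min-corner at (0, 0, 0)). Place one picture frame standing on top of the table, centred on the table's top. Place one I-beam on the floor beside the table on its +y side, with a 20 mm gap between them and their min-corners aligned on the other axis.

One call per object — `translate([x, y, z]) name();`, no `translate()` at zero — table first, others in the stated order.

table();
translate([254, 286, 723]) picture_frame();
translate([0, 632, 0]) I_beam();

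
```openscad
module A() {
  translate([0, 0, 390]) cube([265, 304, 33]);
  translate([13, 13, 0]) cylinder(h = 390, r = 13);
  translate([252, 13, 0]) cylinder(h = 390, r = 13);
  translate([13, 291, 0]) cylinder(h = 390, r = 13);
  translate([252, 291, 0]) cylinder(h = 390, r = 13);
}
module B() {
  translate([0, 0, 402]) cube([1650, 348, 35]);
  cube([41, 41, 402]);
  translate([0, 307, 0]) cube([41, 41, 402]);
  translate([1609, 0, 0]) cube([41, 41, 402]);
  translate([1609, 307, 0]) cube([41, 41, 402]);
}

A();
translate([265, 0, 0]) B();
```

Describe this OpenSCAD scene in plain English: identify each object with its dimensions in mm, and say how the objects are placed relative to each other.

A is a four-legged stool. The seat is 265×304 mm, 33 mm thick, top at z = 423 mm. It stands on four round legs, each 26 mm in diameter, from z = 0 to the seat underside, each leg's axis is inset half a diameter from the nearest pair of seat edges (so the leg's bounding box is flush with the corner).

B is a long wooden bench with a 1650 mm (x) × 348 mm (y) seat, 35 mm thick, its top surface 437 mm above the floor. Four 41 mm square legs at the seat corners, flush with the edges, run from z = 0 to the seat underside.

The bench is against the stool's +x side, with their −y faces flush.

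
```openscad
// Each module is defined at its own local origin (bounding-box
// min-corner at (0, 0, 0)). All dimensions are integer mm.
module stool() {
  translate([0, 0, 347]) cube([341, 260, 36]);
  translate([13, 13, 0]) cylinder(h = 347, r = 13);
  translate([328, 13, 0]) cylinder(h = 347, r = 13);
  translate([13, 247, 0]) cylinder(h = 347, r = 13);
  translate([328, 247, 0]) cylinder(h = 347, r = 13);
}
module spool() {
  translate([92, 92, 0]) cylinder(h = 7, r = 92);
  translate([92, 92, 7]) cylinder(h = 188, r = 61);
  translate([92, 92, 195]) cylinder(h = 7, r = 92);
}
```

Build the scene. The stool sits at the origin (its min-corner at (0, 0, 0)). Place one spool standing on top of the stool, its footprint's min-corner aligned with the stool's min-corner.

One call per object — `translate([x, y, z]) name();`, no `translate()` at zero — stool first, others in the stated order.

stool();
translate([0, 0, 383]) spool();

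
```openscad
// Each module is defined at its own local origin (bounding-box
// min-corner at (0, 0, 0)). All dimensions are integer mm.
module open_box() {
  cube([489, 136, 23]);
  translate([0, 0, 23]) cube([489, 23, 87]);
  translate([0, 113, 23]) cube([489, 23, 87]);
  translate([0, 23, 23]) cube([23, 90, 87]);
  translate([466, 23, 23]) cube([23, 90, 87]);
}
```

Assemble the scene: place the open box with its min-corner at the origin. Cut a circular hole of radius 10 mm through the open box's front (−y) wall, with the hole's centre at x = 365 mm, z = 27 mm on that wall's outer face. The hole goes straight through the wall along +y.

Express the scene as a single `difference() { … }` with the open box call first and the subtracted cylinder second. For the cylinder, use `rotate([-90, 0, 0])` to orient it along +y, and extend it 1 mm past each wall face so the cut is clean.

difference() {
  open_box();
  translate([365, -1, 27]) rotate([-90, 0, 0]) cylinder(h = 25, r = 10);
}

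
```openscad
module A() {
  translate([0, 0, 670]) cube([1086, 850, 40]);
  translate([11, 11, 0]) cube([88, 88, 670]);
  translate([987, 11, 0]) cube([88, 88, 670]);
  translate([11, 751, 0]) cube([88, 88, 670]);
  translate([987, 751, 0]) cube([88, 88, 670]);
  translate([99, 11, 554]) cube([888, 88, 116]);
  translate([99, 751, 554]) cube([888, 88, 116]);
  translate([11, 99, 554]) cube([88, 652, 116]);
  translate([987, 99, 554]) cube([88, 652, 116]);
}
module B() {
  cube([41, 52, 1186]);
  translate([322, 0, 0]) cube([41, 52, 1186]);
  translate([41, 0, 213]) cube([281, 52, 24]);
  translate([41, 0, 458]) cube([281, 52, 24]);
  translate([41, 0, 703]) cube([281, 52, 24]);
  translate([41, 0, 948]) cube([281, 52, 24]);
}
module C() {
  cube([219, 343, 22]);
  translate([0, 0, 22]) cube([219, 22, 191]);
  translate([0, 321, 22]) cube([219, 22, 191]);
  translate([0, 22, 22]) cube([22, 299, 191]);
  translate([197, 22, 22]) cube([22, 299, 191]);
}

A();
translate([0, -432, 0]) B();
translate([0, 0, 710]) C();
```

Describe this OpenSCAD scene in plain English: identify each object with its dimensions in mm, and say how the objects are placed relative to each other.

A is a table: top 1086 mm (x) × 850 mm (y), 40 mm thick, upper face at z = 710 mm, on four 88×88 mm square legs, each inset 11 mm from the nearest pair of top edges, running from z = 0 to the bottom of the top. Four apron rails, 88 mm thick and 116 mm tall, run between adjacent legs with their top edges flush with the underside of the top and their outer faces flush with the legs' outer faces.

B is a straight ladder. Two 41×52 mm vertical rails, 1186 mm tall, stand 363 mm apart (outside-to-outside) with their front faces coplanar on the −y side. 4 rungs, each 52 mm deep and 24 mm tall, span between the inner faces of the rails, front faces flush with the rails. The lowest rung's underside is at z = 213 mm and rungs are spaced 245 mm apart (underside to underside).

C is an open-topped rectangular box: outside dimensions 219×343×213 mm, with a uniform wall and base thickness of 22 mm. The base is a full 219×343 slab on the floor; four walls sit on top of the base. The front and back walls (the −y and +y sides) span the full width; the two side walls fit between them.

The ladder is on the floor beside the table on its −y side. The open box is on top of the table.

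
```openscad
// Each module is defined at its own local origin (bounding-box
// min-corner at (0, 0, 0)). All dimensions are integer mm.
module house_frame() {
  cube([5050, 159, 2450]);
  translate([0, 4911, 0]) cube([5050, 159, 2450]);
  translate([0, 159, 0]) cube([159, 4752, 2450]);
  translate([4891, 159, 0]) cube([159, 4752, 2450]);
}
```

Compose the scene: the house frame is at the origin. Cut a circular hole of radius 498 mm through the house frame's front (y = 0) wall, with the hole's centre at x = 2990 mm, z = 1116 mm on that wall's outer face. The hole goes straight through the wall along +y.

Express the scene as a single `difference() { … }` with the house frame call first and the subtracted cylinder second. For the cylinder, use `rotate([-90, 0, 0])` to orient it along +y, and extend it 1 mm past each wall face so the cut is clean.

difference() {
  house_frame();
  translate([2990, -1, 1116]) rotate([-90, 0, 0]) cylinder(h = 161, r = 498);
}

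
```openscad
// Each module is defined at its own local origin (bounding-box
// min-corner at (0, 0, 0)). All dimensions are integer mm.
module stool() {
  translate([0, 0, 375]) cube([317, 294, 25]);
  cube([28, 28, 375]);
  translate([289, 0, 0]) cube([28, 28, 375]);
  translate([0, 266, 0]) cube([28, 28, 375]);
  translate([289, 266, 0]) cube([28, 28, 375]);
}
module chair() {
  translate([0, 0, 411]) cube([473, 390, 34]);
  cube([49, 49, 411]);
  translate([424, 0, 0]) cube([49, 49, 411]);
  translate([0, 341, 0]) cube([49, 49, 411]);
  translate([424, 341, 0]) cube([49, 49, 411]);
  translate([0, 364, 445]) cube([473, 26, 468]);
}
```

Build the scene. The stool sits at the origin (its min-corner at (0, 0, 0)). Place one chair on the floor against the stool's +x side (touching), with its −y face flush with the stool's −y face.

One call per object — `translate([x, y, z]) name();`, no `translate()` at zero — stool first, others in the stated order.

stool();
translate([317, 0, 0]) chair();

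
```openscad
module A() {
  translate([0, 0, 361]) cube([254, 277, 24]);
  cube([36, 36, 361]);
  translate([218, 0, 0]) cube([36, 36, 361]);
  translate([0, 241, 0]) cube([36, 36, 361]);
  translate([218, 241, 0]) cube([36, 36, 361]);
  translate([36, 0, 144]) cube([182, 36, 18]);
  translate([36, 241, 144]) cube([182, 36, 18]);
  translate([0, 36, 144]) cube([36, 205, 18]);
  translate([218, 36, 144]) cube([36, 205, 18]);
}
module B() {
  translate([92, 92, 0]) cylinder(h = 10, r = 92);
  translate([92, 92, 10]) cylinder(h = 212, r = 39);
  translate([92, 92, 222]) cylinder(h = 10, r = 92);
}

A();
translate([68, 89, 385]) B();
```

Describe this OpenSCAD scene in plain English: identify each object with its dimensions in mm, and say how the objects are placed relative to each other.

A is a four-legged stool. The seat is 254×277 mm, 24 mm thick, top at z = 385 mm. It stands on four square legs, each 36×36 mm in cross-section, from z = 0 to the seat underside, each flush with a corner of the seat. Four stretchers, 36 mm wide and 18 mm tall, connect adjacent legs with their undersides at z = 144 mm, each running between the inner faces of the legs it joins and aligned with the legs' outer faces on the other axis.

B is a spool: two coaxial disc flanges of radius 92 mm and thickness 10 mm, joined by a core cylinder of radius 39 mm and height 212 mm. The lower flange rests on z = 0 and the three cylinders share a vertical axis.

The spool is on top of the stool.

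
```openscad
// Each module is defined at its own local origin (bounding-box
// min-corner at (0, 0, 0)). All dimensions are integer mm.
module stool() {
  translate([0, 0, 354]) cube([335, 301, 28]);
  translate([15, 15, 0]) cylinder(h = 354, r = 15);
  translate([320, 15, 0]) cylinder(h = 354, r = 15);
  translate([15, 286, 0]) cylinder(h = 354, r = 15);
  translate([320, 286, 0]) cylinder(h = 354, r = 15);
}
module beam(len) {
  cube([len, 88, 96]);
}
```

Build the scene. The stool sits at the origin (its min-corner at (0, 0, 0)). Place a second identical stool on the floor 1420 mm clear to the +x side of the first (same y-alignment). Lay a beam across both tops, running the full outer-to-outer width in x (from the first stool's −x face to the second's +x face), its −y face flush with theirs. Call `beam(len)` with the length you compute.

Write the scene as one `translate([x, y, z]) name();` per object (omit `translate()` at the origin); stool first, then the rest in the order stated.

stool();
translate([1755, 0, 0]) stool();
translate([0, 0, 382]) beam(2090);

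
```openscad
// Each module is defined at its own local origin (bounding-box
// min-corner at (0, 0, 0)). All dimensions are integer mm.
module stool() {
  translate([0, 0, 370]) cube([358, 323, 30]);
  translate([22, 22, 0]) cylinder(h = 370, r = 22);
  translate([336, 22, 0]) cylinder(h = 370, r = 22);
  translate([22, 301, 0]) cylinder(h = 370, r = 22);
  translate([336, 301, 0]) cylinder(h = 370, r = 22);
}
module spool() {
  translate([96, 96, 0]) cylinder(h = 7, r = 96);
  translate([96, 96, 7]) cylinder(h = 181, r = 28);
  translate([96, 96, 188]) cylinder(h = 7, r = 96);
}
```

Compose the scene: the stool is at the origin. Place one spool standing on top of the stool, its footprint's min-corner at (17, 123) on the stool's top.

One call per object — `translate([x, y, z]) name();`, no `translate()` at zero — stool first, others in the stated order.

stool();
translate([17, 123, 400]) spool();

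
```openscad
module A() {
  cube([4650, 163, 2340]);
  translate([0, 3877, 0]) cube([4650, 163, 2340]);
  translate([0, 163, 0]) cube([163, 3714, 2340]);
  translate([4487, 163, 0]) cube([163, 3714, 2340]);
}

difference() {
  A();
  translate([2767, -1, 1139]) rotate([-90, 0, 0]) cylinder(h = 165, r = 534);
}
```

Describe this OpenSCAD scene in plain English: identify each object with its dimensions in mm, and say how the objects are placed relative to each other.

A is the wall frame of a small rectangular building: four walls, each 2340 mm tall and 163 mm thick, enclosing a footprint 4650 mm (x) by 4040 mm (y) outside-to-outside, with no floor or roof. The front and back walls (the −y and +y sides) span the full width; the two side walls fit between them.

The house frame has a circular hole of radius 534 mm through its front wall, centred at (x = 2767, z = 1139).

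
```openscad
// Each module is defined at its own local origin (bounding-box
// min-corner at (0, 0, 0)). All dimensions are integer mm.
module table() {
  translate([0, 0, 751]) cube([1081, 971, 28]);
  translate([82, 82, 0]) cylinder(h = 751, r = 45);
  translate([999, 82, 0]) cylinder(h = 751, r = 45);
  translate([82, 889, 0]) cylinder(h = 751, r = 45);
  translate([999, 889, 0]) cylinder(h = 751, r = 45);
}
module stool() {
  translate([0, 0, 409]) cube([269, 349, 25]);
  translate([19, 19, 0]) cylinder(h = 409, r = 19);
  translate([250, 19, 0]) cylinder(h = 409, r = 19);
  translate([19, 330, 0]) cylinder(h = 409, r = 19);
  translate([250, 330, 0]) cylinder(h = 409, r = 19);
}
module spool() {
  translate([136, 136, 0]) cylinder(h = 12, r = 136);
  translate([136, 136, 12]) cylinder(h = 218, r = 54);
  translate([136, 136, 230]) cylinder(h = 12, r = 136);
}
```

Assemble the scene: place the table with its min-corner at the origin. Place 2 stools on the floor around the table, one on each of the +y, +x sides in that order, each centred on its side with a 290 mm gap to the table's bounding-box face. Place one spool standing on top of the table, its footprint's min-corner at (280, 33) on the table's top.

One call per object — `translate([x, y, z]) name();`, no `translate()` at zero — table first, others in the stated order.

table();
translate([406, 1261, 0]) stool();
translate([1371, 311, 0]) stool();
translate([280, 33, 779]) spool();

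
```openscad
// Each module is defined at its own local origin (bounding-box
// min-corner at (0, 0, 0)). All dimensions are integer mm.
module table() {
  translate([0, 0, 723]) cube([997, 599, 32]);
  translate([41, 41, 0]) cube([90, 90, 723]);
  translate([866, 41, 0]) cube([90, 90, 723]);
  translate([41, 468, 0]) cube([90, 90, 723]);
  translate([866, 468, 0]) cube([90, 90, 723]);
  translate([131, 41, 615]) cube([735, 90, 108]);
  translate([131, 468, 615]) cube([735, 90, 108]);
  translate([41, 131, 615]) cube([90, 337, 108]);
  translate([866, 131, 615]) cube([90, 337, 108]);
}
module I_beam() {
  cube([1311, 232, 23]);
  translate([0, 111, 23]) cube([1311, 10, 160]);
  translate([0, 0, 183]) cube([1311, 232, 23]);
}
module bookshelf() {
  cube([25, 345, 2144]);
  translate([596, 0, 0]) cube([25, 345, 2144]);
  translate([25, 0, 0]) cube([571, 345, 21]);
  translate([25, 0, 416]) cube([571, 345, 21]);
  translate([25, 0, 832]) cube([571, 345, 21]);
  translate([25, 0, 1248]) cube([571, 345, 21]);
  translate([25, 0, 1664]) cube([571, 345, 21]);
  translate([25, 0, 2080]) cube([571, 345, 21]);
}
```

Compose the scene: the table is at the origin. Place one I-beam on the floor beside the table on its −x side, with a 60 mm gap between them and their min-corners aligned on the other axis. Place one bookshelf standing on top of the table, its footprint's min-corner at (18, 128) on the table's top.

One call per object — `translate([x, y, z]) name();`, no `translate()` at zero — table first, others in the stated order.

table();
translate([-1371, 0, 0]) I_beam();
translate([18, 128, 755]) bookshelf();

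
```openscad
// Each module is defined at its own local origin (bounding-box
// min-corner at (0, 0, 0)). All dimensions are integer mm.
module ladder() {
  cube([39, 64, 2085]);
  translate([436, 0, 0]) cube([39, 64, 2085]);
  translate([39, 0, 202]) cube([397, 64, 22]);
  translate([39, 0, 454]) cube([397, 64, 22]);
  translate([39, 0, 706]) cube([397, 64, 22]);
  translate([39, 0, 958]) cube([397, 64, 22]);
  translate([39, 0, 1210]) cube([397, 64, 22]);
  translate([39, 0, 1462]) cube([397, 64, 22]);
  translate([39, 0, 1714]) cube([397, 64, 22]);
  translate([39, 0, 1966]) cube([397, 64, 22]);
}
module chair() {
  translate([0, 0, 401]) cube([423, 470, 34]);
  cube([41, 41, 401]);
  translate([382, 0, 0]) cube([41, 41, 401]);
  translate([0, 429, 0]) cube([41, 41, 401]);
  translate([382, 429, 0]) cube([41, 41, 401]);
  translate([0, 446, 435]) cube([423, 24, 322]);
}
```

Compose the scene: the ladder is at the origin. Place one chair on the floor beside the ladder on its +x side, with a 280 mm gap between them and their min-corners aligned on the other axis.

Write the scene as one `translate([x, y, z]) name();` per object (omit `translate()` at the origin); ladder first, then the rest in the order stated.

ladder();
translate([755, 0, 0]) chair();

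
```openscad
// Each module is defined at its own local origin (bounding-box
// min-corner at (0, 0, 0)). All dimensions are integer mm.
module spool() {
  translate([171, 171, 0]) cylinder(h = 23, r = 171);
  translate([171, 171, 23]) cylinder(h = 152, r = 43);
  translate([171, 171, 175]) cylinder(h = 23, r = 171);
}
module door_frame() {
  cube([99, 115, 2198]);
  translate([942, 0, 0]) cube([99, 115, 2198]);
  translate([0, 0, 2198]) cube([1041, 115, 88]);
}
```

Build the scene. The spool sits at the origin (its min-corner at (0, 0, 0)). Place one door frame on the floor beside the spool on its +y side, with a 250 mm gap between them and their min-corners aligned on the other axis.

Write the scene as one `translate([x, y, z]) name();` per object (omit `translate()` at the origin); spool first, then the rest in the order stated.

spool();
translate([0, 592, 0]) door_frame();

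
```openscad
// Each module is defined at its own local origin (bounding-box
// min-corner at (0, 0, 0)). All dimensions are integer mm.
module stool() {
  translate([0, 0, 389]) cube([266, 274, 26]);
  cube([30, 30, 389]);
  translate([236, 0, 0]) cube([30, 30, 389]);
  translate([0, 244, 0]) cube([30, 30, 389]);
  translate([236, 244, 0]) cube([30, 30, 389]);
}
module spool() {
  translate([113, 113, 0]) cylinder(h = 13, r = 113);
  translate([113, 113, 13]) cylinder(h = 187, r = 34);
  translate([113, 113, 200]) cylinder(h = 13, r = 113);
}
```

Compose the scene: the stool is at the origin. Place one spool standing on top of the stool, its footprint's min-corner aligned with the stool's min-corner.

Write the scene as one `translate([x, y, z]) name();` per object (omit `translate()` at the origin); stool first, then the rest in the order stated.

stool();
translate([0, 0, 415]) spool();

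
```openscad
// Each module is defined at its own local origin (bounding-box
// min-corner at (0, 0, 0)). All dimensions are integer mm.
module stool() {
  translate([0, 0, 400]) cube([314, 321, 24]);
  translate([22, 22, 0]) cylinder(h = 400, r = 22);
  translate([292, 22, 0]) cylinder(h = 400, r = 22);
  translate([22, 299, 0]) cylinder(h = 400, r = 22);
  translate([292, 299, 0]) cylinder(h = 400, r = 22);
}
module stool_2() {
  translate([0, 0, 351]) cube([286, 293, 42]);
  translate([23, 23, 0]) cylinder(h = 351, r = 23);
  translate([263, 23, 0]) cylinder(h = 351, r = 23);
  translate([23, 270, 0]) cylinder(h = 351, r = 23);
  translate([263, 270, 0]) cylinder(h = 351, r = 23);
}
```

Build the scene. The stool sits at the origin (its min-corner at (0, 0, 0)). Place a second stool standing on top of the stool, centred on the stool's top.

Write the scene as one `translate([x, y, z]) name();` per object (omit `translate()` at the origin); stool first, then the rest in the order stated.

stool();
translate([14, 14, 424]) stool_2();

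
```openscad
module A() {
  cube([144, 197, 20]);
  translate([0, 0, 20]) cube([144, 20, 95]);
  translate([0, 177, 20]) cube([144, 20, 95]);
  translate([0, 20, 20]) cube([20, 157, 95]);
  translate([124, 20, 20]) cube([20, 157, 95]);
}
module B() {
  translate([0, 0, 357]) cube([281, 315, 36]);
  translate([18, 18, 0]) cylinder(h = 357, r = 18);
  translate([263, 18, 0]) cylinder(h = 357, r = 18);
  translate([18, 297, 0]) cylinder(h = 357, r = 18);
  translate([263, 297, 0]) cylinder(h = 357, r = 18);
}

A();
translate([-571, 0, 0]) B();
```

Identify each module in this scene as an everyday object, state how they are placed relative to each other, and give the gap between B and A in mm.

The stool's nearest face is 290 mm from the open box's −x face.

A is an open box. B is a stool. The stool is on the floor beside the open box on its −x side. The gap between the stool and the open box is 290 mm.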